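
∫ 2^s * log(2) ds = 2^s + C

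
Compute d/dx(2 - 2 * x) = -2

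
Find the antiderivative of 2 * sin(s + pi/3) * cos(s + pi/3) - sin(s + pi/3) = (1 - cos(s + pi/3))*cos(s + pi/3) + C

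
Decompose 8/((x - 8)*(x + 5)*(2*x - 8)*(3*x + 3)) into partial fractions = -1/(351*(x + 5)) + 1/(135*(x + 1)) - 1/(135*(x - 4)) + 1/(351*(x - 8))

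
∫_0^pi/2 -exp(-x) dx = -1 + exp(-pi/2)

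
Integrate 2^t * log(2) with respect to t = 2^t + C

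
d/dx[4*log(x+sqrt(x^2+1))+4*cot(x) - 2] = 4*(-x^2/sin(x)^2 - x*sqrt(x^2 + 1)/sin(x)^2 + x + sqrt(x^2 + 1) - 1/sin(x)^2)/(x^2 + x*sqrt(x^2 + 1) + 1)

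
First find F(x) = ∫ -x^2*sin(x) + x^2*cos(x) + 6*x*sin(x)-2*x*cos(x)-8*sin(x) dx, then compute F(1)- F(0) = -4 + cos(1) + sin(1)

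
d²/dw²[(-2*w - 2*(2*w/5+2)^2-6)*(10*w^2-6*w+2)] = -192*w^2/5 - 7512*w/25 - 5472/25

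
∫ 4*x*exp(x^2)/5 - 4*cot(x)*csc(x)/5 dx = 2*exp(x^2)/5 + 4/(5*sin(x)) + C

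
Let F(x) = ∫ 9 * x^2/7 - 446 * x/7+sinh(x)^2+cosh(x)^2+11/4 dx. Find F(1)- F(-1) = sinh(2) + 89/14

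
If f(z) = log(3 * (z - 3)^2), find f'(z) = 2/(z - 3)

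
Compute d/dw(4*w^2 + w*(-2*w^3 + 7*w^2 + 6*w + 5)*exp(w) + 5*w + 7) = -2*w^4*exp(w) - w^3*exp(w) + 27*w^2*exp(w) + 17*w*exp(w) + 8*w + 5*exp(w) + 5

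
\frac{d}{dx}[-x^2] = -2*x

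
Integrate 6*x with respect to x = 3*x^2 + C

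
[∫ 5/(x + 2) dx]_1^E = -5*log(3) + 5*log(2 + E)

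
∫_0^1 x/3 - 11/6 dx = -5/3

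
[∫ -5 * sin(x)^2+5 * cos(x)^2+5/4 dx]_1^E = -5*sin(2)/2 + 5*sin(2*E)/2 - 5/4 + 5*E/4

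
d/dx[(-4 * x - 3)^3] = -192*x^2 - 288*x - 108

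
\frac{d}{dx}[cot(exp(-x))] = exp(-x)/sin(exp(-x))^2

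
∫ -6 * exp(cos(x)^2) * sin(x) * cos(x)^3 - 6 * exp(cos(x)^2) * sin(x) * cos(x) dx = 3*exp(cos(x)^2)*cos(x)^2 + C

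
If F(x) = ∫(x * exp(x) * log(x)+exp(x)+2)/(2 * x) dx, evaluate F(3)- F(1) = (2 + exp(3))*log(3)/2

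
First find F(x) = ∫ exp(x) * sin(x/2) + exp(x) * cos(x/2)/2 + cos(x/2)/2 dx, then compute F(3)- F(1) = (-E - 1)*sin(1/2) + (1 + exp(3))*sin(3/2)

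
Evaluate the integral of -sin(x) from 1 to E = cos(E) - cos(1)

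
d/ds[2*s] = 2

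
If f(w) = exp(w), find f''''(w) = exp(w)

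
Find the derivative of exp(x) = exp(x)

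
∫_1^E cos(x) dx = -sin(1) + sin(E)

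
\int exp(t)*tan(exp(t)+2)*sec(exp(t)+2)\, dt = sec(exp(t) + 2) + C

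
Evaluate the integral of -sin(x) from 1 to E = cos(E) - cos(1)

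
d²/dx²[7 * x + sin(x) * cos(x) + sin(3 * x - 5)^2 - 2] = -2*sin(2*x) + 18*cos(6*x - 10)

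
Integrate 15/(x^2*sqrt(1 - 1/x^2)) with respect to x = -15*acsc(x) + C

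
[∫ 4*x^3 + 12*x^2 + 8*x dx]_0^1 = 9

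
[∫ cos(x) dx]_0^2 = sin(2)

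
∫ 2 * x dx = x^2 + C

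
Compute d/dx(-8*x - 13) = -8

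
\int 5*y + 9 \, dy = 5*y^2/2 + 9*y + C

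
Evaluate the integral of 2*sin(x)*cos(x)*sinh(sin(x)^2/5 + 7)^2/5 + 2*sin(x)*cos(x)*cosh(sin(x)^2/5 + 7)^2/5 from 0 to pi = 0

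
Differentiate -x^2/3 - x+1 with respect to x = -2*x/3 - 1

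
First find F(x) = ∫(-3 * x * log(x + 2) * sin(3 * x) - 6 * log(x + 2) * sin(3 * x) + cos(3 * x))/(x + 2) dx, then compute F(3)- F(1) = log(5)*cos(9) - log(3)*cos(3)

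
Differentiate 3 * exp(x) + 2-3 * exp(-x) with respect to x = (3*exp(2*x) + 3)*exp(-x)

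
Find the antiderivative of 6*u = 3*u^2 + C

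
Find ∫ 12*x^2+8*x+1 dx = 4*x^3 + 4*x^2 + x + C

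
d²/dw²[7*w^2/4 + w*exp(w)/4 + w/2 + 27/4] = w*exp(w)/4 + exp(w)/2 + 7/2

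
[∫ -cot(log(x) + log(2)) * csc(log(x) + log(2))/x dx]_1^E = -csc(log(2)) + csc(log(2*E))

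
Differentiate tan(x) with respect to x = cos(x)^(-2)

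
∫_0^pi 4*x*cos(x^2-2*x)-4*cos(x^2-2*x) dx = 2*sin(pi^2)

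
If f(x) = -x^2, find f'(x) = -2*x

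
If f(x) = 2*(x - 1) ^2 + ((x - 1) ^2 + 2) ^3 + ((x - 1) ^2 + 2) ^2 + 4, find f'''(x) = 120*x^3 - 360*x^2 + 528*x - 288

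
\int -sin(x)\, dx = cos(x) + C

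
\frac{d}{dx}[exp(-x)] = -exp(-x)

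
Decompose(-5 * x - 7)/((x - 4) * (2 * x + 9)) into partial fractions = -31/(17*(2*x + 9)) - 27/(17*(x - 4))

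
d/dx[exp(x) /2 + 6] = exp(x)/2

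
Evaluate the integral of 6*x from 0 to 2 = 12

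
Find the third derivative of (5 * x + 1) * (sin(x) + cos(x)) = 5*x*sin(x) - 5*x*cos(x) - 14*sin(x) - 16*cos(x)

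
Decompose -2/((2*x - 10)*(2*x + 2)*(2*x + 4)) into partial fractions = -1/(28*(x + 2)) + 1/(24*(x + 1)) - 1/(168*(x - 5))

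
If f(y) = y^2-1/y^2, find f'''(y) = 24/y^5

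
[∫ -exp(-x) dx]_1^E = -exp(-1) + exp(-E)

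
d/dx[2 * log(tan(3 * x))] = 12/sin(6*x)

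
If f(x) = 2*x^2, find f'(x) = 4*x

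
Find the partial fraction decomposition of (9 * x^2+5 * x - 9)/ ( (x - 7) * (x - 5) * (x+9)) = 675/(224*(x + 9)) - 241/(28*(x - 5)) + 467/(32*(x - 7))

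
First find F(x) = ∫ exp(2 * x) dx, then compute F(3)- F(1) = -exp(2)/2 + exp(6)/2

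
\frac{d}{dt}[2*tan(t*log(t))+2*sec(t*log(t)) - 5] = 2*(log(t)*sin(t*log(t)) + log(t) + sin(t*log(t)) + 1)/cos(t*log(t))^2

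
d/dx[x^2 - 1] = 2*x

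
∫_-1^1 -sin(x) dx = 0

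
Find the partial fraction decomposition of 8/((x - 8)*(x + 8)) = -1/(2*(x + 8)) + 1/(2*(x - 8))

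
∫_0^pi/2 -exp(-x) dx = -1 + exp(-pi/2)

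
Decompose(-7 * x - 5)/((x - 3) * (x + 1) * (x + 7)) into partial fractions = 11/(15*(x + 7)) - 1/(12*(x + 1)) - 13/(20*(x - 3))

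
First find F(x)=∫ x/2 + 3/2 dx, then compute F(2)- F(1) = 9/4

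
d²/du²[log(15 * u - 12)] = -25/(25*u^2 - 40*u + 16)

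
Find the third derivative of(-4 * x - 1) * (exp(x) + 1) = -4*x*exp(x) - 13*exp(x)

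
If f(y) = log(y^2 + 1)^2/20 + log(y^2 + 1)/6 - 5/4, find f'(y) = (3*y*log(y^2 + 1) + 5*y)/(15*y^2 + 15)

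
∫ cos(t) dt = sin(t) + C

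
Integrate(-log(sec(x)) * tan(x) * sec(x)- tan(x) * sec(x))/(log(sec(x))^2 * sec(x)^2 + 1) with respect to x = acot(log(sec(x))*sec(x)) + C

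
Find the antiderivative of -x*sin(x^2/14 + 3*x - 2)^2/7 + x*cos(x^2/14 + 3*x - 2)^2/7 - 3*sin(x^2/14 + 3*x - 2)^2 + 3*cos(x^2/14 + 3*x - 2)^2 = sin(x^2/7 + 6*x - 4)/2 + C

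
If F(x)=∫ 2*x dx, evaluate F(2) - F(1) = 3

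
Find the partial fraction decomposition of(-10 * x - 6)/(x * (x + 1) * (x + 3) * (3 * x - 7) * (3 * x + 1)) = -9/(16*(3*x + 1)) - 99/(1120*(3*x - 7)) + 1/(32*(x + 3)) - 1/(10*(x + 1)) + 2/(7*x)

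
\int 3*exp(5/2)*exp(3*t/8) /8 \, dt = exp(3*t/8 + 5/2) + C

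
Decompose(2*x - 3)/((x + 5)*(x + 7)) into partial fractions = 17/(2*(x + 7)) - 13/(2*(x + 5))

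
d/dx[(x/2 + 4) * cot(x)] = -x/(2*sin(x)^2) + 1/(2*tan(x)) - 4/sin(x)^2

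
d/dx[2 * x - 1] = 2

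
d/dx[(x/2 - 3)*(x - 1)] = x - 7/2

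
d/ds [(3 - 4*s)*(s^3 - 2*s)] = -16*s^3 + 9*s^2 + 16*s - 6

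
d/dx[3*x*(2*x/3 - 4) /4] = x - 3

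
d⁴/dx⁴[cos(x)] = cos(x)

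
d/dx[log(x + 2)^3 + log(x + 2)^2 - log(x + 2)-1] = (3*log(x + 2)^2 + 2*log(x + 2) - 1)/(x + 2)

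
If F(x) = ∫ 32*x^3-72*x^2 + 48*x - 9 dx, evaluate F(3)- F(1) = 190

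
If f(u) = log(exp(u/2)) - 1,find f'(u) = 1/2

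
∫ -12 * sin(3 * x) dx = 4*cos(3*x) + C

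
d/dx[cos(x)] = -sin(x)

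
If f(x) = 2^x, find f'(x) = 2^x*log(2)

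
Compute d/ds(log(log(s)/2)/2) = 1/(2*s*log(s))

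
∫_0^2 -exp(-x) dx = -1 + exp(-2)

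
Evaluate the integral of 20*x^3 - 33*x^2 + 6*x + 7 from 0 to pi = 4 + (-1 + pi)^3*(4 + 5*pi)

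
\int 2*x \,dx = x^2 + C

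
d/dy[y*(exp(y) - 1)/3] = y*exp(y)/3 + exp(y)/3 - 1/3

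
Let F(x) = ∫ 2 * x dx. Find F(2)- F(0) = 4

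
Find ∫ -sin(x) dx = cos(x) + C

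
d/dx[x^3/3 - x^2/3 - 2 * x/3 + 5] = x^2 - 2*x/3 - 2/3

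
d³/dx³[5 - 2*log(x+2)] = -4/(x^3 + 6*x^2 + 12*x + 8)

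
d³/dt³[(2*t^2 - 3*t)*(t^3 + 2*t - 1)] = 120*t^2 - 72*t + 24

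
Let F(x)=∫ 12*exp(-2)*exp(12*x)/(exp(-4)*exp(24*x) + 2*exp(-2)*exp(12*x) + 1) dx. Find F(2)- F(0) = -exp(-2)/(exp(-2) + 1) + exp(22)/(1 + exp(22))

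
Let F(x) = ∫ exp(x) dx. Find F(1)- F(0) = -1 + E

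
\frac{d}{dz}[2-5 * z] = -5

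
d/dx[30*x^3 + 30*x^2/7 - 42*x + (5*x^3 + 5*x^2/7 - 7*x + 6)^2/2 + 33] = 75*x^5 + 125*x^4/7 - 6810*x^3/49 + 165*x^2 + 463*x/7 - 84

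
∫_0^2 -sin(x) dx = -1 + cos(2)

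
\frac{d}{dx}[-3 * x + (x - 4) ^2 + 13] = 2*x - 11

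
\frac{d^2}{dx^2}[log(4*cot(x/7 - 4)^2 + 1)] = (32*cot(x/7 - 4)^6 + 24*cot(x/7 - 4)^4 + 8)*tan(x/7 - 4)^4/(49*(tan(x/7 - 4)^2 + 4)^2)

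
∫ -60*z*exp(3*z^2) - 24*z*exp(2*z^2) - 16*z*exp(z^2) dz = (-10*exp(2*z^2) - 6*exp(z^2) - 8)*exp(z^2) + C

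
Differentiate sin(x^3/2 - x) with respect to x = (3*x^2/2 - 1)*cos(x*(x^2/2 - 1))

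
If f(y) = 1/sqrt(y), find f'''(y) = -15/(8*y^(7/2))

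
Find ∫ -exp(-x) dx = exp(-x) + C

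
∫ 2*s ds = s^2 + C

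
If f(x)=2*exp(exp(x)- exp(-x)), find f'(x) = (2*exp(exp(x) - exp(-x)) + 2*exp(2*x + exp(x) - exp(-x)))*exp(-x)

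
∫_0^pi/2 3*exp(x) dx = -3 + 3*exp(pi/2)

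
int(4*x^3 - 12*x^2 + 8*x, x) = x^4 - 4*x^3 + 4*x^2 + C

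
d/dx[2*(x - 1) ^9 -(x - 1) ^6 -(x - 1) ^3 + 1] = 18*x^8 - 144*x^7 + 504*x^6 - 1014*x^5 + 1290*x^4 - 1068*x^3 + 561*x^2 - 168*x + 21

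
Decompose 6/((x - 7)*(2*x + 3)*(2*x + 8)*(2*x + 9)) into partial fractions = -2/(23*(2*x + 9)) - 2/(85*(2*x + 3)) + 3/(55*(x + 4)) + 3/(4301*(x - 7))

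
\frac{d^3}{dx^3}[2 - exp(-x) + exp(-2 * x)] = (exp(x) - 8)*exp(-2*x)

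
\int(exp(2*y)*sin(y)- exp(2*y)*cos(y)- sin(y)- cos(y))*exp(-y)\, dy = -2*cos(y)*sinh(y) + C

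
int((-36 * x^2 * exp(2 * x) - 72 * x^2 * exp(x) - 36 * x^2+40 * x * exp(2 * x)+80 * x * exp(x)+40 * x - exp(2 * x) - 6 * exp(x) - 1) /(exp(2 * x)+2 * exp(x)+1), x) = (-(exp(x) + 1)*(12*x^3 - 20*x^2 + x + 8) - 4*exp(x))/(exp(x) + 1) + C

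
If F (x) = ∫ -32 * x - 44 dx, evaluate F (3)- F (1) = -216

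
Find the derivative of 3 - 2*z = -2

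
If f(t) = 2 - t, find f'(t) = -1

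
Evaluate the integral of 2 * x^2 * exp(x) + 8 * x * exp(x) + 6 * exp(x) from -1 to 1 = 8*E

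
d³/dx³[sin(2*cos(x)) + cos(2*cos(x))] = -8*sin(x)^3*sin(2*cos(x)) + 8*sin(x)^3*cos(2*cos(x)) - 12*sin(x)*sin(2*cos(x))*cos(x) - 2*sin(x)*sin(2*cos(x)) - 12*sin(x)*cos(x)*cos(2*cos(x)) + 2*sin(x)*cos(2*cos(x))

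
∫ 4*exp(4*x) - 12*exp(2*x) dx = (exp(2*x) - 3)^2 + C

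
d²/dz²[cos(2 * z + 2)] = -4*cos(2*z + 2)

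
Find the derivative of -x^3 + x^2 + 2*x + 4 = -3*x^2 + 2*x + 2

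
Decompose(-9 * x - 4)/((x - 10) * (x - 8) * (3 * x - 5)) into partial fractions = -9/(25*(3*x - 5)) + 2/(x - 8) - 47/(25*(x - 10))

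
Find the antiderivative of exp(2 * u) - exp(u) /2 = (exp(u) - 1)*exp(u)/2 + C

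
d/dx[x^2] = 2*x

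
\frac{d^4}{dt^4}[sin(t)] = sin(t)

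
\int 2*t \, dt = t^2 + C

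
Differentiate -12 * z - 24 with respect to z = -12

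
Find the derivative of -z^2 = -2*z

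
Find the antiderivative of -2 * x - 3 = -x^2 - 3*x + C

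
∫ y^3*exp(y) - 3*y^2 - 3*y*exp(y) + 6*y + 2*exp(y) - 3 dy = (y - 1)^3*(exp(y) - 1) + C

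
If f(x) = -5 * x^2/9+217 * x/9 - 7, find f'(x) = 217/9 - 10*x/9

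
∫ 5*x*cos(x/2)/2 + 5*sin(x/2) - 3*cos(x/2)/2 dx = (5*x - 3)*sin(x/2) + C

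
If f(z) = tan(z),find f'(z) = cos(z)^(-2)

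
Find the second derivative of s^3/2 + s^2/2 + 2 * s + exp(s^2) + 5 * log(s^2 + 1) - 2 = (4*s^6*exp(s^2) + 3*s^5 + 10*s^4*exp(s^2) + s^4 + 6*s^3 + 8*s^2*exp(s^2) - 8*s^2 + 3*s + 2*exp(s^2) + 11)/(s^4 + 2*s^2 + 1)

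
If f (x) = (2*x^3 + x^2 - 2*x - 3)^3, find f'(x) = 72*x^8 + 96*x^7 - 126*x^6 - 354*x^5 - 90*x^4 + 300*x^3 + 246*x^2 - 18*x - 54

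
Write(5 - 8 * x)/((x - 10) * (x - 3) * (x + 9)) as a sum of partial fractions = 77/(228*(x + 9)) + 19/(84*(x - 3)) - 75/(133*(x - 10))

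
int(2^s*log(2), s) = 2^s + C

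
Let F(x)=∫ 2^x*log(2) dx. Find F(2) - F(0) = 3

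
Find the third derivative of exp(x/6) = exp(x/6)/216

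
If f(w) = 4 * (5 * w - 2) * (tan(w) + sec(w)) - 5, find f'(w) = 20*w*sin(w)/cos(w)^2 + 20*w/cos(w)^2 - 8*sin(w)/cos(w)^2 + 20*tan(w) + 20/cos(w) - 8/cos(w)^2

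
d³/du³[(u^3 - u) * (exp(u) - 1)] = u^3*exp(u) + 9*u^2*exp(u) + 17*u*exp(u) + 3*exp(u) - 6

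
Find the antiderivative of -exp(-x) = exp(-x) + C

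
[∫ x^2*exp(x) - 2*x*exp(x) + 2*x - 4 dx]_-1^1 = -8 - 9*exp(-1) + E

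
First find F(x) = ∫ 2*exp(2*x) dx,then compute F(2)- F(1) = -exp(2) + exp(4)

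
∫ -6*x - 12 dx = -3*x^2 - 12*x + C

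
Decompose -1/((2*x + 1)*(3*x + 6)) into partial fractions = -2/(9*(2*x + 1)) + 1/(9*(x + 2))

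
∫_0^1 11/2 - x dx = 5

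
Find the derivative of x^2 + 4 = 2*x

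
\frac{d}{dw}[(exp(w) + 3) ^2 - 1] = 2*exp(2*w) + 6*exp(w)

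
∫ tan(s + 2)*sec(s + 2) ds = sec(s + 2) + C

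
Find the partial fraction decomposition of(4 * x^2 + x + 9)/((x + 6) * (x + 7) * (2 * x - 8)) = 9/(x + 7) - 147/(20*(x + 6)) + 7/(20*(x - 4))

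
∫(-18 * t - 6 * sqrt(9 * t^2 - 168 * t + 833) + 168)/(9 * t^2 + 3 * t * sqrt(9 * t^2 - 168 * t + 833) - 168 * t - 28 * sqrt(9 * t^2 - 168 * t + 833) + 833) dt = -2*log(3*t/7 + sqrt((3*t - 28)^2 + 49)/7 - 4) + C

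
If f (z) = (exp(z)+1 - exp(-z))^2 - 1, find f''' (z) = (8*exp(4*z) + 2*exp(3*z) + 2*exp(z) - 8)*exp(-2*z)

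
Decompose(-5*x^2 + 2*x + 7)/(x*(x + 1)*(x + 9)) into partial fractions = -52/(9*(x + 9)) + 7/(9*x)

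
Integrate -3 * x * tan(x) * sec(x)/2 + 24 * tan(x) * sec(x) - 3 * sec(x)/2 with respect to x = (24 - 3*x/2)*sec(x) + C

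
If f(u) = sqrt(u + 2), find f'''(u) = 3/(8*u^2*sqrt(u + 2) + 32*u*sqrt(u + 2) + 32*sqrt(u + 2))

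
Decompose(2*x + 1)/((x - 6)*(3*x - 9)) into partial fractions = -7/(9*(x - 3)) + 13/(9*(x - 6))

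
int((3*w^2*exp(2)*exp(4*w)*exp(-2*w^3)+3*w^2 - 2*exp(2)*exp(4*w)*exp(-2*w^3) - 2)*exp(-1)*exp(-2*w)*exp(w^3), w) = -2*sinh(-w^3 + 2*w + 1) + C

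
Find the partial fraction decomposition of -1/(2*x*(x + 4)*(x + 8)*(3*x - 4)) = -27/(3584*(3*x - 4)) + 1/(1792*(x + 8)) - 1/(512*(x + 4)) + 1/(256*x)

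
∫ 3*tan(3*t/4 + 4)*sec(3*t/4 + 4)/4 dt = sec(3*t/4 + 4) + C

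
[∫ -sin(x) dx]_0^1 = -1 + cos(1)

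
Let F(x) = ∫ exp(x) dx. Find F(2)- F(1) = -E + exp(2)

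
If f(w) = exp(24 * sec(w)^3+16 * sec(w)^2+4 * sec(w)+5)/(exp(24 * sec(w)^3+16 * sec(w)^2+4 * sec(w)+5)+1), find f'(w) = 4*(1 + 8/cos(w) + 18/cos(w)^2)*exp(5)*exp(24/cos(w)^3)*exp(16/cos(w)^2)*exp(4/cos(w))*sin(w)/((exp(5)*exp(24/cos(w)^3)*exp(16/cos(w)^2)*exp(4/cos(w)) + 1)^2*cos(w)^2)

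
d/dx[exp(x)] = exp(x)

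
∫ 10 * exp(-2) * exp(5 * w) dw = 2*exp(5*w - 2) + C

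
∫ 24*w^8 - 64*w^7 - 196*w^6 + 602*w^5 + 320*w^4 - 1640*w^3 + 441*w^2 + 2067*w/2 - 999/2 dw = 8*w^9/3 - 8*w^8 - 28*w^7 + 301*w^6/3 + 64*w^5 - 410*w^4 + 147*w^3 + 2067*w^2/4 - 999*w/2 + C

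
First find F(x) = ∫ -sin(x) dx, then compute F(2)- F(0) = -1 + cos(2)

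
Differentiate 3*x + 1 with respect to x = 3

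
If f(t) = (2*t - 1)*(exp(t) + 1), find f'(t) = 2*t*exp(t) + exp(t) + 2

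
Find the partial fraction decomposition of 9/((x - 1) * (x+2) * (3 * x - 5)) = 81/(22*(3*x - 5)) + 3/(11*(x + 2)) - 3/(2*(x - 1))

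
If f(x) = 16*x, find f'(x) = 16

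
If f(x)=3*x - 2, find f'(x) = 3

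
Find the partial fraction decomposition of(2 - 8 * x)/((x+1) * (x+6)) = -10/(x + 6) + 2/(x + 1)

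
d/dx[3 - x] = -1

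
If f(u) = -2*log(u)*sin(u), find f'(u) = -2*(u*log(u)*cos(u) + sin(u))/u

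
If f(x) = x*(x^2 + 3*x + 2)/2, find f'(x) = 3*x^2/2 + 3*x + 1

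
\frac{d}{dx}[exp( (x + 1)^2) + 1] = 2*x*exp(x^2 + 2*x + 1) + 2*exp(x^2 + 2*x + 1)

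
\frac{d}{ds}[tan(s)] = cos(s)^(-2)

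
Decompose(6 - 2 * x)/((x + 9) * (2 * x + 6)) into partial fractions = -2/(x + 9) + 1/(x + 3)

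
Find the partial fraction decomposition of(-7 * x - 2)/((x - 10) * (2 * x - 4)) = 1/(x - 2) - 9/(2*(x - 10))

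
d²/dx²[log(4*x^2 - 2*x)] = (-8*x^2 + 4*x - 1)/(4*x^4 - 4*x^3 + x^2)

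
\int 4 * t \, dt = 2*t^2 + C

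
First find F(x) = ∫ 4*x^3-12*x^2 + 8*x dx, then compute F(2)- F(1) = -1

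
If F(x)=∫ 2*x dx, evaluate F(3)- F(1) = 8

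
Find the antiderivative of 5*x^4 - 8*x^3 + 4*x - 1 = x^5 - 2*x^4 + 2*x^2 - x + C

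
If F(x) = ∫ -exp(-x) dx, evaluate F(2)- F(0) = -1 + exp(-2)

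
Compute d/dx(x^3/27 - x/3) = x^2/9 - 1/3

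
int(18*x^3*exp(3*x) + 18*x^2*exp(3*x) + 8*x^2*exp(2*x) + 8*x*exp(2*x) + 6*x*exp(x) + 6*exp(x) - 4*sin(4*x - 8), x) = 6*x^3*exp(3*x) + 4*x^2*exp(2*x) + 6*x*exp(x) + cos(4*x - 8) + C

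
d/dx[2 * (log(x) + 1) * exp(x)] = (2*x*exp(x)*log(x) + 2*x*exp(x) + 2*exp(x))/x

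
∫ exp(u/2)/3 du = 2*exp(u/2)/3 + C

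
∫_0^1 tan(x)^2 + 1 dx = tan(1)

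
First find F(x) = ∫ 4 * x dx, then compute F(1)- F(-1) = 0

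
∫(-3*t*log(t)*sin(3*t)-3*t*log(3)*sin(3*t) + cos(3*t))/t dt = log(3*t)*cos(3*t) + C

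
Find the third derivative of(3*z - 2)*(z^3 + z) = 72*z - 12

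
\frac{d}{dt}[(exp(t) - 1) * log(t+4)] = (t*exp(t)*log(t + 4) + 4*exp(t)*log(t + 4) + exp(t) - 1)/(t + 4)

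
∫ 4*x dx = 2*x^2 + C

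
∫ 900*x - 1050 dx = 450*x^2 - 1050*x + C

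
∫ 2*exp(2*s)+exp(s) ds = (exp(s) - 1)*(exp(s) + 2) + C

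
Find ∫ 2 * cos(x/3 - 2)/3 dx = 2*sin(x/3 - 2) + C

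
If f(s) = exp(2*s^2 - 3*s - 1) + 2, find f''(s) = (16*s^2 - 24*s + 13)*exp(2*s^2 - 3*s - 1)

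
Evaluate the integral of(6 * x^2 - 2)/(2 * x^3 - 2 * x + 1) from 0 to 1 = 0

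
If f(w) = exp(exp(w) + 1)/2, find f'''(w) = exp(w + exp(w) + 1)/2 + 3*exp(2*w + exp(w) + 1)/2 + exp(3*w + exp(w) + 1)/2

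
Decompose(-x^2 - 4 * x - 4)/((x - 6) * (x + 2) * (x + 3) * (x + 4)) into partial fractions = 1/(5*(x + 4)) - 1/(9*(x + 3)) - 4/(45*(x - 6))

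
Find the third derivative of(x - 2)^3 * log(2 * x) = (6*x^3*log(x) + 6*x^3*log(2) + 11*x^3 - 12*x^2 - 12*x - 16)/x^3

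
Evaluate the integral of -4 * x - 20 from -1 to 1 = -40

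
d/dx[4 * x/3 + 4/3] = 4/3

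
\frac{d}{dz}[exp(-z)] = -exp(-z)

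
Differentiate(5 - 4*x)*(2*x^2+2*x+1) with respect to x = -24*x^2 + 4*x + 6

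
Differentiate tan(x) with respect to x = cos(x)^(-2)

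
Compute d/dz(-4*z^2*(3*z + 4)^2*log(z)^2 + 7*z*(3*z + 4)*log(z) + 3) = -144*z^3*log(z)^2 - 72*z^3*log(z) - 288*z^2*log(z)^2 - 192*z^2*log(z) - 128*z*log(z)^2 - 86*z*log(z) + 21*z + 28*log(z) + 28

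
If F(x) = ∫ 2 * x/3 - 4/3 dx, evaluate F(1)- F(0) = -1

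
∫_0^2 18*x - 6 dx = 24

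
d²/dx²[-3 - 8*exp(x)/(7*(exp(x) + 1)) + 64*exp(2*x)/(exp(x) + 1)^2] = (-888*exp(3*x) + 1792*exp(2*x) - 8*exp(x))/(7*exp(4*x) + 28*exp(3*x) + 42*exp(2*x) + 28*exp(x) + 7)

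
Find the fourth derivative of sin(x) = sin(x)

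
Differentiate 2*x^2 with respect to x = 4*x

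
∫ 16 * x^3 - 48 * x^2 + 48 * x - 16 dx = 4*x^4 - 16*x^3 + 24*x^2 - 16*x + C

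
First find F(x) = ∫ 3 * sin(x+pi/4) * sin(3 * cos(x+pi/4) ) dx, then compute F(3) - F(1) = -cos(3*cos(pi/4 + 1)) + cos(3*cos(pi/4 + 3))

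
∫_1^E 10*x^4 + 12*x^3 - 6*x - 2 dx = (-E + exp(3))*(2 + 3*E + 2*exp(2))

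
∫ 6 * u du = 3*u^2 + C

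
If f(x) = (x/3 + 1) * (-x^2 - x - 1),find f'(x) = -x^2 - 8*x/3 - 4/3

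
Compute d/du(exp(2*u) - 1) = 2*exp(2*u)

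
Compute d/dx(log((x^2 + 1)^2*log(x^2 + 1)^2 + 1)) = (4*x^3*log(x^2 + 1)^2 + 4*x^3*log(x^2 + 1) + 4*x*log(x^2 + 1)^2 + 4*x*log(x^2 + 1))/(x^4*log(x^2 + 1)^2 + 2*x^2*log(x^2 + 1)^2 + log(x^2 + 1)^2 + 1)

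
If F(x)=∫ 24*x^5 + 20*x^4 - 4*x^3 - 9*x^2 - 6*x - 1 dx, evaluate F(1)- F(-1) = 0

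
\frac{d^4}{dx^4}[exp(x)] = exp(x)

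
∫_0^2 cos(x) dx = sin(2)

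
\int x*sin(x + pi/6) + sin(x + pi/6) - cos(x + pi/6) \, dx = (-x - 1)*cos(x + pi/6) + C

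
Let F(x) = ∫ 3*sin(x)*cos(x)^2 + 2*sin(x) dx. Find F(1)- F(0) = -2*cos(1) - cos(1)^3 + 3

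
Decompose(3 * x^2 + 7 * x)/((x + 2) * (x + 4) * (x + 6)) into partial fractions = 33/(4*(x + 6)) - 5/(x + 4) - 1/(4*(x + 2))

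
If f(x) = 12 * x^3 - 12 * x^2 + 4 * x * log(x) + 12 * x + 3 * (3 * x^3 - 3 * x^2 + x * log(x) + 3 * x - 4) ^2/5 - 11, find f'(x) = 162*x^5/5 - 54*x^4 + 72*x^3*log(x)/5 + 342*x^3/5 - 54*x^2*log(x)/5 - 216*x^2/5 + 6*x*log(x)^2/5 + 42*x*log(x)/5 + 96*x/5 - 4*log(x)/5 - 16/5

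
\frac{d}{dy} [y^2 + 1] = 2*y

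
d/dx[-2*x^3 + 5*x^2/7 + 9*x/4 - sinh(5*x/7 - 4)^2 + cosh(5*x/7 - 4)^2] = -6*x^2 + 10*x/7 + 9/4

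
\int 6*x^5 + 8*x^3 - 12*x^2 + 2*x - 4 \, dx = x^6 + 2*x^4 - 4*x^3 + x^2 - 4*x + C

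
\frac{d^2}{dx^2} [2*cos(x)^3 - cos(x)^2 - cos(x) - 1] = -cos(x)/2 + 2*cos(2*x) - 9*cos(3*x)/2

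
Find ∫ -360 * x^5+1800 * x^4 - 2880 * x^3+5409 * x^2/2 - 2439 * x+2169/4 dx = -60*x^6 + 360*x^5 - 720*x^4 + 1803*x^3/2 - 2439*x^2/2 + 2169*x/4 + C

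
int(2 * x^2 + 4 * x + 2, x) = 2*x^3/3 + 2*x^2 + 2*x + C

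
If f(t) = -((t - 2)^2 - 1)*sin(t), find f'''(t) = t^2*cos(t) + 6*t*sin(t) - 4*t*cos(t) - 12*sin(t) - 3*cos(t)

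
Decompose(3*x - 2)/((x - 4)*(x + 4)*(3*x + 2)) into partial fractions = 9/(35*(3*x + 2)) - 7/(40*(x + 4)) + 5/(56*(x - 4))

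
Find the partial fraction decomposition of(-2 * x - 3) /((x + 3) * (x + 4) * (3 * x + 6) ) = 5/(6*(x + 4)) - 1/(x + 3) + 1/(6*(x + 2))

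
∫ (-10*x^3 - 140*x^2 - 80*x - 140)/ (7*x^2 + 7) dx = -5*x^2/7 - 20*x - 5*log(x^2 + 1) + C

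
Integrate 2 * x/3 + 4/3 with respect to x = x^2/3 + 4*x/3 + C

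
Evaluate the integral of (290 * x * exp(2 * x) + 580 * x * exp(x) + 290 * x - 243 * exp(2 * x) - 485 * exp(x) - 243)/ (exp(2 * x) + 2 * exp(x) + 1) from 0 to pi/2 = -151/2 - 33*pi/2 - pi^2/2 + exp(pi/2)/(1 + exp(pi/2)) + 3*(-5 + 7*pi/2)^2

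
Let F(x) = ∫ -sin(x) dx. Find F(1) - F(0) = -1 + cos(1)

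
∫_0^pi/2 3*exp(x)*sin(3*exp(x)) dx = cos(3) - cos(3*exp(pi/2))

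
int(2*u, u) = u^2 + C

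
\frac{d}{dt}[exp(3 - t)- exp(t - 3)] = (-exp(2*t - 6) - 1)*exp(3 - t)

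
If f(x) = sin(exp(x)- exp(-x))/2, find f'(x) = (exp(2*x) + 1)*exp(-x)*cos(exp(x) - exp(-x))/2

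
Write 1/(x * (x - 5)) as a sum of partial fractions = 1/(5*(x - 5)) - 1/(5*x)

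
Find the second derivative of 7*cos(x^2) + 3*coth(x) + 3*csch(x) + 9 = -28*x^2*cos(x^2) - 14*sin(x^2) + 3/sinh(x) + 6*cosh(x)/sinh(x)^3 + 6/sinh(x)^3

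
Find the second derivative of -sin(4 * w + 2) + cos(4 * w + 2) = 16*sin(4*w + 2) - 16*cos(4*w + 2)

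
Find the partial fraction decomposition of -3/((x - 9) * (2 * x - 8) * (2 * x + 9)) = -2/(153*(2*x + 9)) + 3/(170*(x - 4)) - 1/(90*(x - 9))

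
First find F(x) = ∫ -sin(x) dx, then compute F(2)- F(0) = -1 + cos(2)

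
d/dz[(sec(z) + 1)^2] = 2*(1 + 1/cos(z))*sin(z)/cos(z)^2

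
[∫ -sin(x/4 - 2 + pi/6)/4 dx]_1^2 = -sin(pi/3 + 7/4) + sin(pi/3 + 3/2)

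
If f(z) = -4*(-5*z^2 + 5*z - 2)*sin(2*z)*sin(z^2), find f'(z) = 40*z^3*sin(2*z)*cos(z^2) - 40*z^2*sin(2*z)*cos(z^2) + 40*z^2*sin(z^2)*cos(2*z) + 40*z*sin(2*z)*sin(z^2) + 16*z*sin(2*z)*cos(z^2) - 40*z*sin(z^2)*cos(2*z) - 20*sin(2*z)*sin(z^2) + 16*sin(z^2)*cos(2*z)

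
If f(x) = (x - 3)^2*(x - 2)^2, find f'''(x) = 24*x - 60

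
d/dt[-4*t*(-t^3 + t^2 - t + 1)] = 16*t^3 - 12*t^2 + 8*t - 4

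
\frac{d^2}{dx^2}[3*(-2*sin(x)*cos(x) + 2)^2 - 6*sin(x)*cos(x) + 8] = 48*(1 - cos(2*x))^2 + 60*sin(2*x) + 96*cos(2*x) - 72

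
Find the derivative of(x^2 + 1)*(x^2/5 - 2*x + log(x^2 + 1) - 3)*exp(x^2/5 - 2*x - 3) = (2*x^5 - 30*x^4 + 10*x^3*log(x^2 + 1) + 92*x^3 - 50*x^2*log(x^2 + 1) - 30*x^2 + 60*x*log(x^2 + 1) - 20*x - 50*log(x^2 + 1) + 100)*exp(x^2/5 - 2*x - 3)/25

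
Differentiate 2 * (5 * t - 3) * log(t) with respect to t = (10*t*log(t) + 10*t - 6)/t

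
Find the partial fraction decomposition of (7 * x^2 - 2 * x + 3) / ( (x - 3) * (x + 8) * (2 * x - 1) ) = -3/(17*(2*x - 1)) + 467/(187*(x + 8)) + 12/(11*(x - 3))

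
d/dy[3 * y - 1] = 3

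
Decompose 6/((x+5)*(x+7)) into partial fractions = -3/(x + 7) + 3/(x + 5)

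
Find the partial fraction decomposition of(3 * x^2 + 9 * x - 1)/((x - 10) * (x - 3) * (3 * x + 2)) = -51/(352*(3*x + 2)) - 53/(77*(x - 3)) + 389/(224*(x - 10))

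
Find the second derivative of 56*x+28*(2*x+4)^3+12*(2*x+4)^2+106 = 1344*x + 2784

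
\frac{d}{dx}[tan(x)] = cos(x)^(-2)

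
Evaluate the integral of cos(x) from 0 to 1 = sin(1)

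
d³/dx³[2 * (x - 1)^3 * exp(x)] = 2*x^3*exp(x) + 12*x^2*exp(x) + 6*x*exp(x) - 8*exp(x)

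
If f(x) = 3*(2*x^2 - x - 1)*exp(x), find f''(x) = 6*x^2*exp(x) + 21*x*exp(x) + 3*exp(x)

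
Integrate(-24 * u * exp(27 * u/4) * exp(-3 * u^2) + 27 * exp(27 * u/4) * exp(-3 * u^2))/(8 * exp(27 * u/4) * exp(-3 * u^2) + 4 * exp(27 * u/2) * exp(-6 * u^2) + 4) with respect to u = 1/(exp(3*u*(4*u - 9)/4) + 1) + C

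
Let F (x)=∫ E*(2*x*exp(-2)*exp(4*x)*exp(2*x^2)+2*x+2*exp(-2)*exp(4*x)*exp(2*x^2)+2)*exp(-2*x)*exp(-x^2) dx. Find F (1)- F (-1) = -2*exp(-2) + 2*exp(2)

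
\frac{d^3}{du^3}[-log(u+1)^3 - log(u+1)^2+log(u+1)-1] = (-6*log(u + 1)^2 + 14*log(u + 1) + 2)/(u^3 + 3*u^2 + 3*u + 1)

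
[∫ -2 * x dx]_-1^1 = 0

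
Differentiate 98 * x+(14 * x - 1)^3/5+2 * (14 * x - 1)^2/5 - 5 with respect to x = 8232*x^2/5 - 392*x/5 + 476/5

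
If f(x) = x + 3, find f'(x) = 1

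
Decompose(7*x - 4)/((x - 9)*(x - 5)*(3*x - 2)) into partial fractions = 6/(325*(3*x - 2)) - 31/(52*(x - 5)) + 59/(100*(x - 9))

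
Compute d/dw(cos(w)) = -sin(w)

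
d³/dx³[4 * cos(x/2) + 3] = sin(x/2)/2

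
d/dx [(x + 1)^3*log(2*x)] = (3*x^3*log(x) + x^3 + 3*x^3*log(2) + 6*x^2*log(x) + 3*x^2 + 6*x^2*log(2) + 3*x*log(x) + 3*x*log(2) + 3*x + 1)/x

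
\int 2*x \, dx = x^2 + C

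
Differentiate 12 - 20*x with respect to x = -20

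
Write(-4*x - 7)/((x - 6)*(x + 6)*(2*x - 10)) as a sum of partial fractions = 17/(264*(x + 6)) + 27/(22*(x - 5)) - 31/(24*(x - 6))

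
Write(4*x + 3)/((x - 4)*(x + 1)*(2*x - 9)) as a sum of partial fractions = 84/(11*(2*x - 9)) - 1/(55*(x + 1)) - 19/(5*(x - 4))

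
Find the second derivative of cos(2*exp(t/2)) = -exp(t/2)*sin(2*exp(t/2))/2 - exp(t)*cos(2*exp(t/2))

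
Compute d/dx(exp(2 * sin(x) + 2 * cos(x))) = 2*sqrt(2)*exp(2*sin(x))*exp(2*cos(x))*cos(x + pi/4)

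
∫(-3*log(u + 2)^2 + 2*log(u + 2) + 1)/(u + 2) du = (-log(u + 2)^2 + log(u + 2) + 1)*log(u + 2) + C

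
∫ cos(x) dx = sin(x) + C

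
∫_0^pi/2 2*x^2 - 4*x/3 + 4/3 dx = -pi^2/6 + 2*pi/3 + pi^3/12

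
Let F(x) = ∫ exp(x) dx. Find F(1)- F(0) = -1 + E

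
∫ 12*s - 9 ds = 6*s^2 - 9*s + C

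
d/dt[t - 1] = 1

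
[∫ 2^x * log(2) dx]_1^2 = 2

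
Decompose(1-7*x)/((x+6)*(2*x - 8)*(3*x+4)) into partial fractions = -93/(448*(3*x + 4)) + 43/(280*(x + 6)) - 27/(320*(x - 4))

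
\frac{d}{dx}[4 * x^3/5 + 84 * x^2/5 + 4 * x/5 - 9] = 12*x^2/5 + 168*x/5 + 4/5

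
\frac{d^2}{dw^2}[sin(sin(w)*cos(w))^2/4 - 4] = (1 - cos(2*w))^2*cos(sin(2*w))/2 + cos(2*w - sin(2*w))/4 + 3*cos(2*w + sin(2*w))/4 - cos(sin(2*w))/2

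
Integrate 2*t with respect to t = t^2 + C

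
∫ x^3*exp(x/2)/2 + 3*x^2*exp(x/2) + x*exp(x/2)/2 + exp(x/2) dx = x*(x^2 + 1)*exp(x/2) + C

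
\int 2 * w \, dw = w^2 + C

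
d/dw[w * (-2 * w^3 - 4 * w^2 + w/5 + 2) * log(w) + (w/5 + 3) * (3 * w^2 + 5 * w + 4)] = -8*w^3*log(w) - 2*w^3 - 12*w^2*log(w) - 11*w^2/5 + 2*w*log(w)/5 + 101*w/5 + 2*log(w) + 89/5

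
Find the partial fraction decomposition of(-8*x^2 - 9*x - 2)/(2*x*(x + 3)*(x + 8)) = -221/(40*(x + 8)) + 47/(30*(x + 3)) - 1/(24*x)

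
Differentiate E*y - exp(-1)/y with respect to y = (y^2*exp(2) + 1)*exp(-1)/y^2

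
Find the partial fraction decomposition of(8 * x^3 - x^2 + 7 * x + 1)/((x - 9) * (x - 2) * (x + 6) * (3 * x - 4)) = 743/(1012*(3*x - 4)) + 361/(528*(x + 6)) - 75/(112*(x - 2)) + 1163/(483*(x - 9))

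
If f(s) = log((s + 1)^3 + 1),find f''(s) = (-3*s^4 - 12*s^3 - 18*s^2 - 6*s + 3)/(s^6 + 6*s^5 + 15*s^4 + 22*s^3 + 21*s^2 + 12*s + 4)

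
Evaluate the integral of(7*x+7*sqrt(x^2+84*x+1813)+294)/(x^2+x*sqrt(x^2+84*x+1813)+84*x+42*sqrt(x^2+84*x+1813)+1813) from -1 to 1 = -7*log(41/7 + sqrt(1730)/7) + 7*log(43/7 + sqrt(1898)/7)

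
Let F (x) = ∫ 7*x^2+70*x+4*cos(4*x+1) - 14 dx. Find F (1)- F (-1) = -70/3 + sin(5) + sin(3)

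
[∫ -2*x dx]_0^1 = -1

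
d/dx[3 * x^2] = 6*x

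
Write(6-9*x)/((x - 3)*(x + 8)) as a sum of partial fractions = -78/(11*(x + 8)) - 21/(11*(x - 3))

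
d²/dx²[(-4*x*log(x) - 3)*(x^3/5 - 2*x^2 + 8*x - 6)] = (-48*x^3*log(x) - 28*x^3 + 240*x^2*log(x) + 182*x^2 - 320*x*log(x) - 420*x + 120)/(5*x)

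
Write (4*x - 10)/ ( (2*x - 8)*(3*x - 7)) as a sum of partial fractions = 1/(5*(3*x - 7)) + 3/(5*(x - 4))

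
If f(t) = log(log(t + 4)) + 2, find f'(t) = 1/(t*log(t + 4) + 4*log(t + 4))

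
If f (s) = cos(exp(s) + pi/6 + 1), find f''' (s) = (exp(2*s)*sin(exp(s) + pi/6 + 1) - 3*exp(s)*cos(exp(s) + pi/6 + 1) - sin(exp(s) + pi/6 + 1))*exp(s)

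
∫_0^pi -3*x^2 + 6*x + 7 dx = -15 + (2 + (1 + pi)^2)*(5 - pi)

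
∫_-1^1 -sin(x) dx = 0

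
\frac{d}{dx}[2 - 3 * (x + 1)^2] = -6*x - 6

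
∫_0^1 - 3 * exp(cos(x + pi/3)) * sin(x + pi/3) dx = -3*exp(1/2) + 3*exp(cos(1 + pi/3))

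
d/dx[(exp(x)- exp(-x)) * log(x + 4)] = (x*exp(2*x)*log(x + 4) + x*log(x + 4) + 4*exp(2*x)*log(x + 4) + exp(2*x) + 4*log(x + 4) - 1)/(x*exp(x) + 4*exp(x))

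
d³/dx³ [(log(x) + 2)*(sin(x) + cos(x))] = sqrt(2)*(-x^3*log(x)*cos(x + pi/4) - 2*x^3*cos(x + pi/4) - 3*x^2*sin(x + pi/4) - 3*x*cos(x + pi/4) + 2*sin(x + pi/4))/x^3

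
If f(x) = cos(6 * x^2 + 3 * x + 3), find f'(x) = -3*(4*x + 1)*sin(3*(2*x^2 + x + 1))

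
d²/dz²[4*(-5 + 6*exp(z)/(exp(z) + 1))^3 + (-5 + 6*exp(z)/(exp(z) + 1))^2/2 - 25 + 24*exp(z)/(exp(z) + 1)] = (-102*exp(4*z) + 1698*exp(3*z) - 6774*exp(2*z) + 1794*exp(z))/(exp(5*z) + 5*exp(4*z) + 10*exp(3*z) + 10*exp(2*z) + 5*exp(z) + 1)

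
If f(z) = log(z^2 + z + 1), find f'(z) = (2*z + 1)/(z^2 + z + 1)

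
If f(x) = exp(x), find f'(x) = exp(x)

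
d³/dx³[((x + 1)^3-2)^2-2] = 120*x^3 + 360*x^2 + 360*x + 96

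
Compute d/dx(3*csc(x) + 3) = -3*cot(x)*csc(x)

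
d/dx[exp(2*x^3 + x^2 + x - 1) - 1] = 6*x^2*exp(2*x^3 + x^2 + x - 1) + 2*x*exp(2*x^3 + x^2 + x - 1) + exp(2*x^3 + x^2 + x - 1)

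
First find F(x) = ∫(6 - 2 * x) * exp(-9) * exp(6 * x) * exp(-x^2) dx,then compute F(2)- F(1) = -exp(-4) + exp(-1)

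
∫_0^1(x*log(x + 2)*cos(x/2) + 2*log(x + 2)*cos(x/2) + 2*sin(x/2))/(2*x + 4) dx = log(3)*sin(1/2)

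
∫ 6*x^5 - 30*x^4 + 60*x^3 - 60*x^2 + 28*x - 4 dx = x^6 - 6*x^5 + 15*x^4 - 20*x^3 + 14*x^2 - 4*x + C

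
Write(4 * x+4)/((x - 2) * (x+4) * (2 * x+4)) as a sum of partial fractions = -1/(2*(x + 4)) + 1/(4*(x + 2)) + 1/(4*(x - 2))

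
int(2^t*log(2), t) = 2^t + C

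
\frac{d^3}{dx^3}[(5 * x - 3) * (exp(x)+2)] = 5*x*exp(x) + 12*exp(x)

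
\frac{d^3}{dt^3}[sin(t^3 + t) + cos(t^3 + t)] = sqrt(2)*(-27*t^6*cos(t^3 + t + pi/4) - 27*t^4*cos(t^3 + t + pi/4) - 54*t^3*sin(t^3 + t + pi/4) - 9*t^2*cos(t^3 + t + pi/4) - 18*t*sin(t^3 + t + pi/4) + 5*cos(t^3 + t + pi/4))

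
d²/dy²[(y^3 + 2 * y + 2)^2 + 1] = 30*y^4 + 48*y^2 + 24*y + 8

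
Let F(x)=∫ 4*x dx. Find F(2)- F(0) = 8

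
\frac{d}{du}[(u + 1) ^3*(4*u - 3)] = 16*u^3 + 27*u^2 + 6*u - 5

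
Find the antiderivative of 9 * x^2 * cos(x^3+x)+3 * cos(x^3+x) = 3*sin(x^3 + x) + C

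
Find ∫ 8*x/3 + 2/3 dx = 4*x^2/3 + 2*x/3 + C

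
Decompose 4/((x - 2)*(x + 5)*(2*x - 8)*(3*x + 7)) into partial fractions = 27/(988*(3*x + 7)) - 1/(252*(x + 5)) - 1/(91*(x - 2)) + 1/(171*(x - 4))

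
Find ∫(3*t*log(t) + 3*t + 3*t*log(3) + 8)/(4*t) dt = (3*t + 8)*log(3*t)/4 + C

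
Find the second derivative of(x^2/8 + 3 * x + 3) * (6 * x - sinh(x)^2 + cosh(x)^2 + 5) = 9*x/2 + 75/2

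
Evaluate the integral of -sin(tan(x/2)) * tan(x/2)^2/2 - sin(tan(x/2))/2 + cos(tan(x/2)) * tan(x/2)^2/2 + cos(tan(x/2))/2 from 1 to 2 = sqrt(2)*(-sin(tan(1/2) + pi/4) + sin(pi/4 + tan(1)))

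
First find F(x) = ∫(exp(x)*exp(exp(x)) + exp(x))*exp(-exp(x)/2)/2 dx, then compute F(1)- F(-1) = -exp(exp(-1)/2) - exp(-E/2) + exp(-exp(-1)/2) + exp(E/2)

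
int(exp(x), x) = exp(x) + C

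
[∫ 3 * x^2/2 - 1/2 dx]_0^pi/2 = -pi/4 + pi^3/16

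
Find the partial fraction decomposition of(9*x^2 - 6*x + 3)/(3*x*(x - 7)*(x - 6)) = -97/(6*(x - 6)) + 134/(7*(x - 7)) + 1/(42*x)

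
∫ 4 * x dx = 2*x^2 + C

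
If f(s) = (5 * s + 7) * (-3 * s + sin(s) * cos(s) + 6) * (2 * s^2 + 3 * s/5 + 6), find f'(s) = 10*s^3*cos(2*s) - 120*s^3 + 15*s^2*sin(2*s) + 17*s^2*cos(2*s) + 27*s^2 + 17*s*sin(2*s) + 171*s*cos(2*s)/5 - 6*s/5 + 171*sin(2*s)/10 + 42*cos(2*s) + 396/5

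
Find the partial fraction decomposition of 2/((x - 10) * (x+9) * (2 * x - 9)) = -8/(297*(2*x - 9)) + 2/(513*(x + 9)) + 2/(209*(x - 10))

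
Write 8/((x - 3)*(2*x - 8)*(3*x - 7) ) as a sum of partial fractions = 18/(5*(3*x - 7)) - 2/(x - 3) + 4/(5*(x - 4))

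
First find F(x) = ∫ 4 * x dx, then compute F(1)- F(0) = 2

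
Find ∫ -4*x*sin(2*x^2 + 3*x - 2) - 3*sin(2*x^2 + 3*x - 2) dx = cos(2*x^2 + 3*x - 2) + C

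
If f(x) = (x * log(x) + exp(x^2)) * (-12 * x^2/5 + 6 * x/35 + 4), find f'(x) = -24*x^3*exp(x^2)/5 + 12*x^2*exp(x^2)/35 - 36*x^2*log(x)/5 - 12*x^2/5 + 16*x*exp(x^2)/5 + 12*x*log(x)/35 + 6*x/35 + 6*exp(x^2)/35 + 4*log(x) + 4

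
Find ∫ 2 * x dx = x^2 + C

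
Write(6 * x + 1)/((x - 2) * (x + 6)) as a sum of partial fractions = 35/(8*(x + 6)) + 13/(8*(x - 2))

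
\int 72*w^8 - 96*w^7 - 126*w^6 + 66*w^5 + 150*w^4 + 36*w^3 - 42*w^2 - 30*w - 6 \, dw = 8*w^9 - 12*w^8 - 18*w^7 + 11*w^6 + 30*w^5 + 9*w^4 - 14*w^3 - 15*w^2 - 6*w + C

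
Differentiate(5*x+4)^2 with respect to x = 50*x + 40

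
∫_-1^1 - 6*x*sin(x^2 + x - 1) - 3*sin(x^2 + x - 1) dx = 0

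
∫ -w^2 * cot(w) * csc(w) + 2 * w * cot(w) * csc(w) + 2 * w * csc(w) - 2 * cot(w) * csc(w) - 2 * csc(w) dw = ((w - 1)^2 + 1)*csc(w) + C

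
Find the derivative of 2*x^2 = 4*x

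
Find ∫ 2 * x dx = x^2 + C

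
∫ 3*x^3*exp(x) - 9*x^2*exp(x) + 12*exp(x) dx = 3*(x - 2)^3*exp(x) + C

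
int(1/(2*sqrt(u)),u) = sqrt(u) + C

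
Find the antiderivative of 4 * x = 2*x^2 + C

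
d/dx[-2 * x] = -2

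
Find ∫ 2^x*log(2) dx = 2^x + C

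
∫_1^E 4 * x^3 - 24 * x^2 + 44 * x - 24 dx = -2*(-2 + E)^2 + (-2 + E)^4 + 1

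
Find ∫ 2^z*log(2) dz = 2^z + C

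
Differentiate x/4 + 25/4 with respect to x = 1/4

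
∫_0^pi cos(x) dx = 0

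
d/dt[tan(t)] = cos(t)^(-2)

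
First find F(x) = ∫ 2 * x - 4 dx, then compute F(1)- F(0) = -3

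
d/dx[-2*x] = -2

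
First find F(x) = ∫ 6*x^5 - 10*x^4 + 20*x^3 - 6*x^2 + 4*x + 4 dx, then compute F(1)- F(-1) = 0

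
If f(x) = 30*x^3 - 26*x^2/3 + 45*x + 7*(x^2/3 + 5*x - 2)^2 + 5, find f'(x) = 28*x^3/9 + 160*x^2 + 314*x - 95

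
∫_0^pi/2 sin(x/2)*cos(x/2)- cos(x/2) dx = -1 + (-1 + sqrt(2)/2)^2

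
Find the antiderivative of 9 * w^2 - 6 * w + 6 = 3*w^3 - 3*w^2 + 6*w + C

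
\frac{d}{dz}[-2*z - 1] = -2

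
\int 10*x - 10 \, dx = 5*x^2 - 10*x + C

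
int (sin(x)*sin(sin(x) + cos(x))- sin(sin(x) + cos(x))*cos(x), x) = cos(sin(x) + cos(x)) + C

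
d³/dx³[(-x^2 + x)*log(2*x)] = (-2*x - 1)/x^2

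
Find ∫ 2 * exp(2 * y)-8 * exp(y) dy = (exp(y) - 4)^2 + C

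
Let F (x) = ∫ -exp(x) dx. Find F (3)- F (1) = E - exp(3)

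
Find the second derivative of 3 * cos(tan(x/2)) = -3*(-1 + cos(x/2)^(-2))^2*cos(tan(x/2))/4 - 3*sin(x/2)*sin(tan(x/2))/(2*cos(x/2)^3) + 3*cos(tan(x/2))/4 - 3*cos(tan(x/2))/(2*cos(x/2)^2)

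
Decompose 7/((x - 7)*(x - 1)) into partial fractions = -7/(6*(x - 1)) + 7/(6*(x - 7))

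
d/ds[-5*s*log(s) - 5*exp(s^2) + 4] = -10*s*exp(s^2) - 5*log(s) - 5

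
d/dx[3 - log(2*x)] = -1/x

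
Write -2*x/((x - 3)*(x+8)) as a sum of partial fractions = -16/(11*(x + 8)) - 6/(11*(x - 3))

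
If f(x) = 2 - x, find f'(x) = -1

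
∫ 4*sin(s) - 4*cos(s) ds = -4*sqrt(2)*sin(s + pi/4) + C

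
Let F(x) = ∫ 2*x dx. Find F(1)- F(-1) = 0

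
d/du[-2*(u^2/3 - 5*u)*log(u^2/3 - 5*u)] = -4*u*log(u^2/3 - 5*u)/3 - 4*u/3 + 10*log(u^2/3 - 5*u) + 10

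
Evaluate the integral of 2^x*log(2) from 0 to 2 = 3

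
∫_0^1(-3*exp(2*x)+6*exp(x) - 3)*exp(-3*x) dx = (-1 + exp(-1))^3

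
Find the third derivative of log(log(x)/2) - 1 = (2*log(x)^2 + 3*log(x) + 2)/(x^3*log(x)^3)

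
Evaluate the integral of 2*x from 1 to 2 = 3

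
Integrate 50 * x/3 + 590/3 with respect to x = 25*x^2/3 + 590*x/3 + C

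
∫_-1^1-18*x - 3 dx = -6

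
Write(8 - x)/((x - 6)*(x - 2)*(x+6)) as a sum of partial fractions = 7/(48*(x + 6)) - 3/(16*(x - 2)) + 1/(24*(x - 6))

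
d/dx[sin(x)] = cos(x)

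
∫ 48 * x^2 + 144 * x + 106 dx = 16*x^3 + 72*x^2 + 106*x + C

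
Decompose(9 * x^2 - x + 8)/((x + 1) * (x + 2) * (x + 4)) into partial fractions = 26/(x + 4) - 23/(x + 2) + 6/(x + 1)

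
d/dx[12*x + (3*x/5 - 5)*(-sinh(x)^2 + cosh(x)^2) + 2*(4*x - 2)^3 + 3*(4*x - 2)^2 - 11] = 384*x^2 - 288*x + 303/5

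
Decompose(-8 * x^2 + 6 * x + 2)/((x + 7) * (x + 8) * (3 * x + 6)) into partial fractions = -31/(x + 8) + 144/(5*(x + 7)) - 7/(15*(x + 2))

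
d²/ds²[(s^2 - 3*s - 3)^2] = 12*s^2 - 36*s + 6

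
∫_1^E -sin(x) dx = cos(E) - cos(1)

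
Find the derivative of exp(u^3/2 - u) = 3*u^2*exp(u^3/2 - u)/2 - exp(u^3/2 - u)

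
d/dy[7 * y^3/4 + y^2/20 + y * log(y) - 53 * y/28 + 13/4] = 21*y^2/4 + y/10 + log(y) - 25/28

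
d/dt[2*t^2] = 4*t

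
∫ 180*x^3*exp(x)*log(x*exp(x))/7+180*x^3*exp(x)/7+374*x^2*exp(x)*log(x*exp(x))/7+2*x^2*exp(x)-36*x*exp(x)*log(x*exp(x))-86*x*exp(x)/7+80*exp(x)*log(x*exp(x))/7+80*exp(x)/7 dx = 2*x*(x + log(x))*(90*x^2 - 83*x + 40)*exp(x)/7 + C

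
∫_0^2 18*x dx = 36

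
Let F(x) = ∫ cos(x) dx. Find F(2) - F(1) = -sin(1) + sin(2)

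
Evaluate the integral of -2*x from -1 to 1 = 0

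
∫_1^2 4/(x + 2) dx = -4*log(3) + 8*log(2)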